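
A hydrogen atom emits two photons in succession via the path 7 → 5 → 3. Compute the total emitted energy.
1.234077 eV

The energy levels of hydrogen are E_n = -13.6057 / n² eV.

First transition (7 → 5):
ΔE₁ = |E_5 - E_7|
ΔE₁ = |-0.544228000000 - (-0.277667346939)| = 0.266560653 eV

Second transition (5 → 3):
ΔE₂ = |E_3 - E_5|
ΔE₂ = |-1.511744444444 - (-0.544228000000)| = 0.967516444 eV

Total energy released:
E_total = ΔE₁ + ΔE₂ = 0.266560653 + 0.967516444 = 1.234077 eV

Note: This equals the direct transition 7 → 3: 1.234077 eV ✓
Energy is conserved regardless of the path taken.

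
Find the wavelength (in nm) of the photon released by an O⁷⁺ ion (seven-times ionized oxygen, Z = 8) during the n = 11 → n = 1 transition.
1.435717 nm

First, find the transition energy using E_n = -13.6057 Z² / n² eV:
E_11 = -13.6057 × 8² / 11² = -7.19640331 eV
E_1 = -13.6057 × 8² / 1² = -870.76480000 eV

Photon energy: |ΔE| = |E_1 - E_11| = 863.56839669 eV

Convert to wavelength using E = hc/λ with hc = 1239.84 eV·nm:
λ = hc/E = 1239.84 eV·nm / 863.56839669 eV
λ = 1.435717 nm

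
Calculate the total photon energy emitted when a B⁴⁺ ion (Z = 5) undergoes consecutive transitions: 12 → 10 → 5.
11.244 eV

The energy levels of B⁴⁺ are E_n = -13.6057 × 5² / n² eV.

First transition (12 → 10):
ΔE₁ = |E_10 - E_12|
ΔE₁ = |-3.401425000 - (-2.362100694)| = 1.039324 eV

Second transition (10 → 5):
ΔE₂ = |E_5 - E_10|
ΔE₂ = |-13.605700000 - (-3.401425000)| = 10.204275 eV

Total energy released:
E_total = ΔE₁ + ΔE₂ = 1.039324 + 10.204275 = 11.244 eV

Note: This equals the direct transition 12 → 5: 11.244 eV ✓
Energy is conserved regardless of the path taken.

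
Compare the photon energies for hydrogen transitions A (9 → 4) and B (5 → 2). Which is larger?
5 → 2

Calculate the energy for each transition:

Transition 9 → 4:
ΔE₁ = |E_4 - E_9| = |-13.6057/4² - (-13.6057/9²)|
ΔE₁ = |-0.8503562500 - (-0.1679716049)| = 0.6823846 eV

Transition 5 → 2:
ΔE₂ = |E_2 - E_5| = |-13.6057/2² - (-13.6057/5²)|
ΔE₂ = |-3.4014250000 - (-0.5442280000)| = 2.8571970 eV

Since 2.8571970 eV > 0.6823846 eV, the transition 5 → 2 emits the more energetic photon.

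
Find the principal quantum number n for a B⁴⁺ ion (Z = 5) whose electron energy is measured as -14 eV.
n = 5

The exact energy levels follow E_n = -13.6057 Z² / n² eV with Z = 5.

The measured value (-14 eV) is reported to only 2 significant figures, so we must test candidate n values and see which one matches to that precision.

Candidate energies:
  n = 3:  E = -13.6057 × 5² / 3² = -37.79361 eV
  n = 4:  E = -13.6057 × 5² / 4² = -21.25891 eV
  n = 5:  E = -13.6057 × 5² / 5² = -13.60570 eV  ← matches
  n = 6:  E = -13.6057 × 5² / 6² = -9.44840 eV
  n = 7:  E = -13.6057 × 5² / 7² = -6.94168 eV

Checking against the measurement of -14 eV (2 sig figs), only n = 5 agrees:
E_5 = -13.60570 eV, which rounds to -14 eV ✓

Therefore n = 5.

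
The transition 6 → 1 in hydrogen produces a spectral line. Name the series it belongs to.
Lyman series

The spectral series in hydrogen are named based on the final (lower) energy level:
- Lyman series: n_final = 1 (ultraviolet)
- Balmer series: n_final = 2 (visible/near-UV)
- Paschen series: n_final = 3 (infrared)
- Brackett series: n_final = 4 (infrared)
- Pfund series: n_final = 5 (far infrared)

Since this transition ends at n = 1, it belongs to the Lyman series.

For reference, this 6 → 1 line has photon energy
ΔE = 13.6057 eV × (1/1² - 1/6²) = 13.22776 eV,
corresponding to wavelength λ = hc/ΔE = 1239.84 eV·nm / 13.22776 eV = 93.730 nm in the ultraviolet region.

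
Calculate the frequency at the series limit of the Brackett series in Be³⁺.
3.29e+15 Hz

The series limit corresponds to the transition from n = ∞ to n = 4.
This is the highest energy (shortest wavelength) transition in the Brackett series.

E_∞ = 0 eV
E_4 = -13.6057 × 4² / 4² = -13.60570 eV

Energy at series limit:
ΔE = E_∞ - E_4 = 0 - (-13.60570) = 13.60570 eV
E = 13.60570 eV × (1.602177 × 10⁻¹⁹ J/eV) = 2.1799e-18 J
f = E/h = 2.1799e-18 J / (6.62607 × 10⁻³⁴ J·s) = 3.29e+15 Hz

This energy equals the ionization energy from the n = 4 state of Be³⁺.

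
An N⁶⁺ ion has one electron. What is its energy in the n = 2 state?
-166.66983 eV

For hydrogen-like ions, the energy levels scale with Z²:
E_n = -13.6057 Z² / n² eV

For N⁶⁺ (Z = 7) at n = 2:
E_2 = -13.6057 × 7² / 2²
E_2 = -13.6057 × 49 / 4
E_2 = -666.6793 / 4
E_2 = -166.66983 eV

The energy is 49 times more negative than hydrogen at the same n due to the stronger nuclear charge.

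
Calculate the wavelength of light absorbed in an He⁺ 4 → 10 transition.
433.936 nm

First, find the transition energy using E_n = -13.6057 Z² / n² eV:
E_4 = -13.6057 × 2² / 4² = -3.4014250 eV
E_10 = -13.6057 × 2² / 10² = -0.5442280 eV

Photon energy: |ΔE| = |E_10 - E_4| = 2.8571970 eV

Convert to wavelength using E = hc/λ with hc = 1239.84 eV·nm:
λ = hc/E = 1239.84 eV·nm / 2.8571970 eV
λ = 433.936 nm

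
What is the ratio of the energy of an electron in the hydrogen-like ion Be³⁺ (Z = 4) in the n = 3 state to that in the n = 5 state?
2.78

Using E_n = -13.6057 Z² / n² eV with Z = 4:

E_3 = -13.6057 × 4² / 3² = -217.6912 / 9 = -24.18791111 eV
E_5 = -13.6057 × 4² / 5² = -217.6912 / 25 = -8.70764800 eV

The ratio is:
E_3/E_5 = (-24.18791111) / (-8.70764800)
E_3/E_5 = (-217.6912/9) / (-217.6912/25)
E_3/E_5 = 25/9
E_3/E_5 = 2.78
(Note: the Z² factors cancel in the ratio.)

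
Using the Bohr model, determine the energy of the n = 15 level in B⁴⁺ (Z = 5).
-1.51 eV

For hydrogen-like ions, the energy levels scale with Z²:
E_n = -13.6057 Z² / n² eV

For B⁴⁺ (Z = 5) at n = 15:
E_15 = -13.6057 × 5² / 15²
E_15 = -13.6057 × 25 / 225
E_15 = -340.1425 / 225
E_15 = -1.51 eV

The energy is 25 times more negative than hydrogen at the same n due to the stronger nuclear charge.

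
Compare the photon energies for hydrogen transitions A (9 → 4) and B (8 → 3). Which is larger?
8 → 3

Calculate the energy for each transition:

Transition 9 → 4:
ΔE₁ = |E_4 - E_9| = |-13.6057/4² - (-13.6057/9²)|
ΔE₁ = |-0.8503562500 - (-0.1679716049)| = 0.6823846 eV

Transition 8 → 3:
ΔE₂ = |E_3 - E_8| = |-13.6057/3² - (-13.6057/8²)|
ΔE₂ = |-1.5117444444 - (-0.2125890625)| = 1.2991554 eV

Since 1.2991554 eV > 0.6823846 eV, the transition 8 → 3 emits the more energetic photon.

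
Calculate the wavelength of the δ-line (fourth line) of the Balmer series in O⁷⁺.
6.407 nm

The lines of a series are numbered from the longest wavelength (smallest ΔE) outward; the fourth line is the transition from n = n_f + 4 to n_f.
The Balmer series has all transitions ending at n_f = 2.

For O⁷⁺ (Z = 8), the fourth line (δ-line) is the jump from n = 6 to n = 2:
E_6 = -13.6057 × 8² / 6² = -24.18791 eV
E_2 = -13.6057 × 8² / 2² = -217.69120 eV
ΔE = E_6 - E_2 = 193.50329 eV

λ = hc/E = 1239.84 eV·nm / 193.50329 eV
λ = 6.407 nm

This is the δ-line of the Balmer series in O⁷⁺.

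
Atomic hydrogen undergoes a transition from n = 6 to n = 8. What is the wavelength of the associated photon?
7498.410 nm

First, find the transition energy using E_n = -13.6057 / n² eV:
E_6 = -13.6057 / 6² = -0.377936111 eV
E_8 = -13.6057 / 8² = -0.212589063 eV

Photon energy: |ΔE| = |E_8 - E_6| = 0.165347048 eV

Convert to wavelength using E = hc/λ with hc = 1239.84 eV·nm:
λ = hc/E = 1239.84 eV·nm / 0.165347048 eV
λ = 7498.410 nm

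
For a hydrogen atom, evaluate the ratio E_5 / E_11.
4.840000

Using E_n = -13.6057 Z² / n² eV with Z = 1:

E_5 = -13.6057 / 5² = -13.6057 / 25 = -0.544228000000 eV
E_11 = -13.6057 / 11² = -13.6057 / 121 = -0.112443801653 eV

The ratio is:
E_5/E_11 = (-0.544228000000) / (-0.112443801653)
E_5/E_11 = (-13.6057/25) / (-13.6057/121)
E_5/E_11 = 121/25
E_5/E_11 = 4.840000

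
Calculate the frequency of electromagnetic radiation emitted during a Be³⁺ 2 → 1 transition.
3.95e+16 Hz

First, find the transition energy:
E_2 = -13.6057 × 4² / 2² = -54.4228 eV
E_1 = -13.6057 × 4² / 1² = -217.6912 eV
|ΔE| = |E_1 - E_2| = 163.2684 eV

Convert to Joules: E = 163.2684 eV × (1.602177 × 10⁻¹⁹ J/eV) = 2.6158e-17 J

Using E = hf:
f = E/h = 2.6158e-17 J / (6.62607 × 10⁻³⁴ J·s)
f = 3.95e+16 Hz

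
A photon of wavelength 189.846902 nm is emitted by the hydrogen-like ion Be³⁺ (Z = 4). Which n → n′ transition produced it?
n = 10 → n = 5

First, find the photon energy from the wavelength (hc = 1239.84 eV·nm):
E = hc/λ = 1239.84 eV·nm / 189.846902 nm = 6.5307360 eV

The energy levels of Be³⁺ satisfy E_n = -13.6057 × 4² / n² eV, so an emission n_i → n_f releases
ΔE = 13.6057 × 4² × (1/n_f² − 1/n_i²) eV.

Setting ΔE equal to the photon energy:
1/n_f² − 1/n_i² = 6.5307360 / (13.6057 × 4²) = 0.030000000

Since 1/n_i² must be positive, we need 1/n_f² > 0.030000000, i.e. n_f ≤ 5. For each allowed n_f, solve n_i = (1/n_f² − 0.030000000)^(−1/2) and check whether it is a whole number:
  n_f = 1: 1/n_i² = 1.000000000 − 0.030000000 = 0.970000000 → n_i = 1.015  (not an integer) ✗
  n_f = 2: 1/n_i² = 0.250000000 − 0.030000000 = 0.220000000 → n_i = 2.132  (not an integer) ✗
  n_f = 3: 1/n_i² = 0.111111111 − 0.030000000 = 0.081111111 → n_i = 3.511  (not an integer) ✗
  n_f = 4: 1/n_i² = 0.062500000 − 0.030000000 = 0.032500000 → n_i = 5.547  (not an integer) ✗
  n_f = 5: 1/n_i² = 0.040000000 − 0.030000000 = 0.010000000 → n_i = 10.000  → integer, n_i = 10 ✓

Only n_f = 5 gives an integer upper level, n_i = 10.

The transition is from n = 10 to n = 5 (emission).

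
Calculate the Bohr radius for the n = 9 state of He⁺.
2.1432 nm (or 21.4317 Å)

The Bohr radius formula is:
r_n = n² a₀ / Z

where a₀ = 0.0529177 nm is the Bohr radius.

For He⁺ (Z = 2) at n = 9:
r_9 = 9² × 0.0529177 nm / 2
r_9 = 81 × 0.0529177 nm / 2
r_9 = 4.28633 nm / 2
r_9 = 2.1432 nm

The electron orbits at approximately 2.1432 nm from the nucleus.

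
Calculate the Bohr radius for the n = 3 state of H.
0.4763 nm (or 4.7626 Å)

The Bohr radius formula is:
r_n = n² a₀ / Z

where a₀ = 0.0529177 nm is the Bohr radius.

For H (Z = 1) at n = 3:
r_3 = 3² × 0.0529177 nm / 1
r_3 = 9 × 0.0529177 nm / 1
r_3 = 0.47626 nm / 1
r_3 = 0.4763 nm

The electron orbits at approximately 0.4763 nm from the nucleus.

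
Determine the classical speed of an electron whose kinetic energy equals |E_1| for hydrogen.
2.18769e+06 m/s (or 0.7297% of c)

The binding energy at n = 1 for hydrogen is:
E_1 = -13.6057/1² = -13.6057000 eV
|E_1| = 13.6057000 eV

Convert to Joules:
KE = 13.6057000 eV × (1.602177 × 10⁻¹⁹ J/eV) = 2.1798740e-18 J

Using KE = ½mv²:
v = √(2·KE/m_e)
v = √(2 × 2.1798740e-18 J / 9.10938 × 10⁻³¹ kg)
v = 2.18769e+06 m/s

This is approximately 0.7297% the speed of light.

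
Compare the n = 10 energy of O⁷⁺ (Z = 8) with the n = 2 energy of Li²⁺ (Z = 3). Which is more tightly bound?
Li²⁺ at n = 2 (E = -30.613 eV)

Using E_n = -13.6057 Z² / n² eV:

O⁷⁺ (Z = 8) at n = 10:
E = -13.6057 × 8² / 10² = -13.6057 × 64 / 100 = -8.707648 eV

Li²⁺ (Z = 3) at n = 2:
E = -13.6057 × 3² / 2² = -13.6057 × 9 / 4 = -30.612825 eV

Since -30.612825 eV < -8.707648 eV,
Li²⁺ at n = 2 is more tightly bound (requires more energy to ionize).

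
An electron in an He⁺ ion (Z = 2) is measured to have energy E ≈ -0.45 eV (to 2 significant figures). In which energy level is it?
n = 11

The exact energy levels follow E_n = -13.6057 Z² / n² eV with Z = 2.

The measured value (-0.45 eV) is reported to only 2 significant figures, so we must test candidate n values and see which one matches to that precision.

Candidate energies:
  n = 9:  E = -13.6057 × 2² / 9² = -0.671886 eV
  n = 10:  E = -13.6057 × 2² / 10² = -0.544228 eV
  n = 11:  E = -13.6057 × 2² / 11² = -0.449775 eV  ← matches
  n = 12:  E = -13.6057 × 2² / 12² = -0.377936 eV
  n = 13:  E = -13.6057 × 2² / 13² = -0.322028 eV

Checking against the measurement of -0.45 eV (2 sig figs), only n = 11 agrees:
E_11 = -0.449775 eV, which rounds to -0.45 eV ✓

Therefore n = 11.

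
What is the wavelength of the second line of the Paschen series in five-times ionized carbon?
35.60 nm

The lines of a series are numbered from the longest wavelength (smallest ΔE) outward; the second line is the transition from n = n_f + 2 to n_f.
The Paschen series has all transitions ending at n_f = 3.

For C⁵⁺ (Z = 6), the second line (β-line) is the jump from n = 5 to n = 3:
E_5 = -13.6057 × 6² / 5² = -19.5922 eV
E_3 = -13.6057 × 6² / 3² = -54.4228 eV
ΔE = E_5 - E_3 = 34.8306 eV

λ = hc/E = 1239.84 eV·nm / 34.8306 eV
λ = 35.60 nm

This is the β-line of the Paschen series in C⁵⁺.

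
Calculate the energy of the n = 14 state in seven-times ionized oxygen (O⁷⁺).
-4.44 eV

For hydrogen-like ions, the energy levels scale with Z²:
E_n = -13.6057 Z² / n² eV

For O⁷⁺ (Z = 8) at n = 14:
E_14 = -13.6057 × 8² / 14²
E_14 = -13.6057 × 64 / 196
E_14 = -870.7648 / 196
E_14 = -4.44 eV

The energy is 64 times more negative than hydrogen at the same n due to the stronger nuclear charge.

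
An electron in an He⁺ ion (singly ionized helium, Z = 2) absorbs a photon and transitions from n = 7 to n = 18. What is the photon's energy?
0.943 eV

The energy levels of a hydrogen-like atom are E_n = -13.6057 Z² eV / n².

Energy at n = 7: E_7 = -13.6057 × 2² / 7² = -1.110669 eV
Energy at n = 18: E_18 = -13.6057 × 2² / 18² = -0.167972 eV

The excitation energy is the difference:
ΔE = E_18 - E_7
ΔE = -0.167972 - (-1.110669)
ΔE = 0.943 eV

Since this is positive, energy must be absorbed (photon absorption).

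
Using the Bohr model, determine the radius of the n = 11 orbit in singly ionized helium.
3.20152 nm (or 32.01522 Å)

The Bohr radius formula is:
r_n = n² a₀ / Z

where a₀ = 0.05291772 nm is the Bohr radius.

For He⁺ (Z = 2) at n = 11:
r_11 = 11² × 0.05291772 nm / 2
r_11 = 121 × 0.05291772 nm / 2
r_11 = 6.403044 nm / 2
r_11 = 3.20152 nm

The electron orbits at approximately 3.20152 nm from the nucleus.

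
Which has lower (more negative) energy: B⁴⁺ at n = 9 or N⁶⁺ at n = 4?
N⁶⁺ at n = 4 (E = -41.67 eV)

Using E_n = -13.6057 Z² / n² eV:

B⁴⁺ (Z = 5) at n = 9:
E = -13.6057 × 5² / 9² = -13.6057 × 25 / 81 = -4.19929 eV

N⁶⁺ (Z = 7) at n = 4:
E = -13.6057 × 7² / 4² = -13.6057 × 49 / 16 = -41.66746 eV

Since -41.66746 eV < -4.19929 eV,
N⁶⁺ at n = 4 is more tightly bound (requires more energy to ionize).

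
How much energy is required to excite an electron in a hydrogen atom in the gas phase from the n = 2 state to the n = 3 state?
1.8897 eV

The energy levels of a hydrogen-like atom are E_n = -13.6057 eV / n².

Energy at n = 2: E_2 = -13.6057 / 2² = -3.4014250 eV
Energy at n = 3: E_3 = -13.6057 / 3² = -1.5117444 eV

The excitation energy is the difference:
ΔE = E_3 - E_2
ΔE = -1.5117444 - (-3.4014250)
ΔE = 1.8897 eV

Since this is positive, energy must be absorbed (photon absorption).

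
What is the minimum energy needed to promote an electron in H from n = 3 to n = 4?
0.6614 eV

The energy levels of a hydrogen-like atom are E_n = -13.6057 eV / n².

Energy at n = 3: E_3 = -13.6057 / 3² = -1.5117444 eV
Energy at n = 4: E_4 = -13.6057 / 4² = -0.8503563 eV

The excitation energy is the difference:
ΔE = E_4 - E_3
ΔE = -0.8503563 - (-1.5117444)
ΔE = 0.6614 eV

Since this is positive, energy must be absorbed (photon absorption).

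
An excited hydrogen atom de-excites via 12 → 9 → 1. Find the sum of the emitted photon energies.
13.511 eV

The energy levels of hydrogen are E_n = -13.6057 / n² eV.

First transition (12 → 9):
ΔE₁ = |E_9 - E_12|
ΔE₁ = |-0.167971605 - (-0.094484028)| = 0.073488 eV

Second transition (9 → 1):
ΔE₂ = |E_1 - E_9|
ΔE₂ = |-13.605700000 - (-0.167971605)| = 13.437728 eV

Total energy released:
E_total = ΔE₁ + ΔE₂ = 0.073488 + 13.437728 = 13.511 eV

Note: This equals the direct transition 12 → 1: 13.511 eV ✓
Energy is conserved regardless of the path taken.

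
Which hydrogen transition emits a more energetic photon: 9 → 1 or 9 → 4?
9 → 1

Calculate the energy for each transition:

Transition 9 → 1:
ΔE₁ = |E_1 - E_9| = |-13.6057/1² - (-13.6057/9²)|
ΔE₁ = |-13.605700000 - (-0.167971605)| = 13.437728 eV

Transition 9 → 4:
ΔE₂ = |E_4 - E_9| = |-13.6057/4² - (-13.6057/9²)|
ΔE₂ = |-0.850356250 - (-0.167971605)| = 0.682385 eV

Since 13.437728 eV > 0.682385 eV, the transition 9 → 1 emits the more energetic photon.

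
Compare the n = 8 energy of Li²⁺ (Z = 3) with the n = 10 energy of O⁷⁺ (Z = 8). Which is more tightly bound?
O⁷⁺ at n = 10 (E = -8.7076 eV)

Using E_n = -13.6057 Z² / n² eV:

Li²⁺ (Z = 3) at n = 8:
E = -13.6057 × 3² / 8² = -13.6057 × 9 / 64 = -1.9133016 eV

O⁷⁺ (Z = 8) at n = 10:
E = -13.6057 × 8² / 10² = -13.6057 × 64 / 100 = -8.7076480 eV

Since -8.7076480 eV < -1.9133016 eV,
O⁷⁺ at n = 10 is more tightly bound (requires more energy to ionize).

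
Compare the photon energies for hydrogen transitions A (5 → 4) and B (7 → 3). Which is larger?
7 → 3

Calculate the energy for each transition:

Transition 5 → 4:
ΔE₁ = |E_4 - E_5| = |-13.6057/4² - (-13.6057/5²)|
ΔE₁ = |-0.85035625 - (-0.54422800)| = 0.30613 eV

Transition 7 → 3:
ΔE₂ = |E_3 - E_7| = |-13.6057/3² - (-13.6057/7²)|
ΔE₂ = |-1.51174444 - (-0.27766735)| = 1.23408 eV

Since 1.23408 eV > 0.30613 eV, the transition 7 → 3 emits the more energetic photon.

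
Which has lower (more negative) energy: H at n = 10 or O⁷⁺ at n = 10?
O⁷⁺ at n = 10 (E = -8.707648 eV)

Using E_n = -13.6057 Z² / n² eV:

H (Z = 1) at n = 10:
E = -13.6057 × 1² / 10² = -13.6057 × 1 / 100 = -0.136057000 eV

O⁷⁺ (Z = 8) at n = 10:
E = -13.6057 × 8² / 10² = -13.6057 × 64 / 100 = -8.707648000 eV

Since -8.707648000 eV < -0.136057000 eV,
O⁷⁺ at n = 10 is more tightly bound (requires more energy to ionize).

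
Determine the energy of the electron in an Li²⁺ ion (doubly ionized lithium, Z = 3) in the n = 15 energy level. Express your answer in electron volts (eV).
-0.544228 eV

The energy levels of a hydrogen-like atom are given by:
E_n = -13.6057 Z² / n² eV  (with Z = 3 for Li²⁺)

For n = 15:
E_15 = -13.6057 × 3² / 15²
E_15 = -13.6057 × 9 / 225
E_15 = -0.544228 eV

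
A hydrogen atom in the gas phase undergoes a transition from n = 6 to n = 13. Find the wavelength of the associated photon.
4168.5241 nm

First, find the transition energy using E_n = -13.6057 / n² eV:
E_6 = -13.6057 / 6² = -0.3779361111 eV
E_13 = -13.6057 / 13² = -0.0805071006 eV

Photon energy: |ΔE| = |E_13 - E_6| = 0.2974290105 eV

Convert to wavelength using E = hc/λ with hc = 1239.84 eV·nm:
λ = hc/E = 1239.84 eV·nm / 0.2974290105 eV
λ = 4168.5241 nm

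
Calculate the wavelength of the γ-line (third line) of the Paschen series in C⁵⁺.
30.3755 nm

The lines of a series are numbered from the longest wavelength (smallest ΔE) outward; the third line is the transition from n = n_f + 3 to n_f.
The Paschen series has all transitions ending at n_f = 3.

For C⁵⁺ (Z = 6), the third line (γ-line) is the jump from n = 6 to n = 3:
E_6 = -13.6057 × 6² / 6² = -13.605700 eV
E_3 = -13.6057 × 6² / 3² = -54.422800 eV
ΔE = E_6 - E_3 = 40.817100 eV

λ = hc/E = 1239.84 eV·nm / 40.817100 eV
λ = 30.3755 nm

This is the γ-line of the Paschen series in C⁵⁺.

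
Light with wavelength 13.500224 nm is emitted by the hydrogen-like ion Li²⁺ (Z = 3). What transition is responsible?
n = 2 → n = 1

First, find the photon energy from the wavelength (hc = 1239.84 eV·nm):
E = hc/λ = 1239.84 eV·nm / 13.500224 nm = 91.838476 eV

The energy levels of Li²⁺ satisfy E_n = -13.6057 × 3² / n² eV, so an emission n_i → n_f releases
ΔE = 13.6057 × 3² × (1/n_f² − 1/n_i²) eV.

Setting ΔE equal to the photon energy:
1/n_f² − 1/n_i² = 91.838476 / (13.6057 × 3²) = 0.75000001

Since 1/n_i² must be positive, we need 1/n_f² > 0.75000001, i.e. n_f ≤ 1. For each allowed n_f, solve n_i = (1/n_f² − 0.75000001)^(−1/2) and check whether it is a whole number:
  n_f = 1: 1/n_i² = 1.00000000 − 0.75000001 = 0.24999999 → n_i = 2.000  → integer, n_i = 2 ✓

Only n_f = 1 gives an integer upper level, n_i = 2.

The transition is from n = 2 to n = 1 (emission).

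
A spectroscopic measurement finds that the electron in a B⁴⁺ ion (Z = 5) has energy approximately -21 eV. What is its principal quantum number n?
n = 4

The exact energy levels follow E_n = -13.6057 Z² / n² eV with Z = 5.

The measured value (-21 eV) is reported to only 2 significant figures, so we must test candidate n values and see which one matches to that precision.

Candidate energies:
  n = 2:  E = -13.6057 × 5² / 2² = -85.03563 eV
  n = 3:  E = -13.6057 × 5² / 3² = -37.79361 eV
  n = 4:  E = -13.6057 × 5² / 4² = -21.25891 eV  ← matches
  n = 5:  E = -13.6057 × 5² / 5² = -13.60570 eV
  n = 6:  E = -13.6057 × 5² / 6² = -9.44840 eV

Checking against the measurement of -21 eV (2 sig figs), only n = 4 agrees:
E_4 = -21.25891 eV, which rounds to -21 eV ✓

Therefore n = 4.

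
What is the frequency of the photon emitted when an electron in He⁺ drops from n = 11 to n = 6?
2.57e+14 Hz

First, find the transition energy:
E_11 = -13.6057 × 2² / 11² = -0.44977521 eV
E_6 = -13.6057 × 2² / 6² = -1.51174444 eV
|ΔE| = |E_6 - E_11| = 1.06196923 eV

Convert to Joules: E = 1.06196923 eV × (1.602177 × 10⁻¹⁹ J/eV) = 1.7015e-19 J

Using E = hf:
f = E/h = 1.7015e-19 J / (6.62607 × 10⁻³⁴ J·s)
f = 2.57e+14 Hz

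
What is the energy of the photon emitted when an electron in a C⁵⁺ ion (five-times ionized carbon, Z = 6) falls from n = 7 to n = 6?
3.609676 eV

The energy levels are E_n = -13.6057 Z² eV / n².

Energy at n = 7: E_7 = -13.6057 × 6² / 7² = -9.996024490 eV
Energy at n = 6: E_6 = -13.6057 × 6² / 6² = -13.605700000 eV

For emission (electron falling to lower state), the photon energy is:
E_photon = E_7 - E_6 = |-9.996024490 - (-13.605700000)|
E_photon = 3.609676 eV

This energy is carried away by the emitted photon.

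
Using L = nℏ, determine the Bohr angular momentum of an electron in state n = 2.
2.109e-34 J·s (or 2ℏ)

In the Bohr model, angular momentum is quantized:
L = nℏ

where ℏ = h/(2π) = 1.05457e-34 J·s

For n = 2:
L = 2 × 1.05457e-34 J·s
L = 2.109e-34 J·s

This can also be written as L = 2ℏ.
The angular momentum is an integer multiple of the reduced Planck constant.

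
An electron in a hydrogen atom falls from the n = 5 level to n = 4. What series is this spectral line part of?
Brackett series

The spectral series in hydrogen are named based on the final (lower) energy level:
- Lyman series: n_final = 1 (ultraviolet)
- Balmer series: n_final = 2 (visible/near-UV)
- Paschen series: n_final = 3 (infrared)
- Brackett series: n_final = 4 (infrared)
- Pfund series: n_final = 5 (far infrared)

Since this transition ends at n = 4, it belongs to the Brackett series.

For reference, this 5 → 4 line has photon energy
ΔE = 13.6057 eV × (1/4² - 1/5²) = 0.3061282500 eV,
corresponding to wavelength λ = hc/ΔE = 1239.84 eV·nm / 0.3061282500 eV = 4050.0673 nm in the infrared region.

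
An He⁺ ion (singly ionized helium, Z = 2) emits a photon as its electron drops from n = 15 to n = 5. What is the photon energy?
1.935033 eV

The energy levels are E_n = -13.6057 Z² eV / n².

Energy at n = 15: E_15 = -13.6057 × 2² / 15² = -0.241879111 eV
Energy at n = 5: E_5 = -13.6057 × 2² / 5² = -2.176912000 eV

For emission (electron falling to lower state), the photon energy is:
E_photon = E_15 - E_5 = |-0.241879111 - (-2.176912000)|
E_photon = 1.935033 eV

This energy is carried away by the emitted photon.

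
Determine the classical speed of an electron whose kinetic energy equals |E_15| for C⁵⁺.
8.7508e+05 m/s (or 0.292% of c)

The binding energy at n = 15 for C⁵⁺ is:
E_15 = -13.6057 × 6²/15² = -2.1769120 eV
|E_15| = 2.1769120 eV

Convert to Joules:
KE = 2.1769120 eV × (1.602177 × 10⁻¹⁹ J/eV) = 3.487798e-19 J

Using KE = ½mv²:
v = √(2·KE/m_e)
v = √(2 × 3.487798e-19 J / 9.10938 × 10⁻³¹ kg)
v = 8.7508e+05 m/s

This is approximately 0.292% the speed of light.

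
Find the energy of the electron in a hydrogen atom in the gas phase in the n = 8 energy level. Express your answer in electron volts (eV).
-0.21 eV

The energy levels of a hydrogen-like atom are given by:
E_n = -13.6057 eV / n²

For n = 8:
E_8 = -13.6057 eV / 8²
E_8 = -13.6057 eV / 64
E_8 = -0.21 eV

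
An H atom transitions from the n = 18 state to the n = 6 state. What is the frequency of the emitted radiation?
8.12e+13 Hz

First, find the transition energy:
E_18 = -13.6057 / 18² = -0.041993 eV
E_6 = -13.6057 / 6² = -0.377936 eV
|ΔE| = |E_6 - E_18| = 0.335943 eV

Convert to Joules: E = 0.335943 eV × (1.602177 × 10⁻¹⁹ J/eV) = 5.3824e-20 J

Using E = hf:
f = E/h = 5.3824e-20 J / (6.62607 × 10⁻³⁴ J·s)
f = 8.12e+13 Hz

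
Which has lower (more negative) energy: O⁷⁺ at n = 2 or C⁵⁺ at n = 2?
O⁷⁺ at n = 2 (E = -217.69 eV)

Using E_n = -13.6057 Z² / n² eV:

O⁷⁺ (Z = 8) at n = 2:
E = -13.6057 × 8² / 2² = -13.6057 × 64 / 4 = -217.69120 eV

C⁵⁺ (Z = 6) at n = 2:
E = -13.6057 × 6² / 2² = -13.6057 × 36 / 4 = -122.45130 eV

Since -217.69120 eV < -122.45130 eV,
O⁷⁺ at n = 2 is more tightly bound (requires more energy to ionize).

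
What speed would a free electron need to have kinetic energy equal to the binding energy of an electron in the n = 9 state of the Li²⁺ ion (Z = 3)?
7.2923e+05 m/s (or 0.243% of c)

The binding energy at n = 9 for Li²⁺ is:
E_9 = -13.6057 × 3²/9² = -1.5117444 eV
|E_9| = 1.5117444 eV

Convert to Joules:
KE = 1.5117444 eV × (1.602177 × 10⁻¹⁹ J/eV) = 2.422082e-19 J

Using KE = ½mv²:
v = √(2·KE/m_e)
v = √(2 × 2.422082e-19 J / 9.10938 × 10⁻³¹ kg)
v = 7.2923e+05 m/s

This is approximately 0.243% the speed of light.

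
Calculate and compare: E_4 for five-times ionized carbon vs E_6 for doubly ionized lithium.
C⁵⁺ at n = 4 (E = -30.6128 eV)

Using E_n = -13.6057 Z² / n² eV:

C⁵⁺ (Z = 6) at n = 4:
E = -13.6057 × 6² / 4² = -13.6057 × 36 / 16 = -30.6128250 eV

Li²⁺ (Z = 3) at n = 6:
E = -13.6057 × 3² / 6² = -13.6057 × 9 / 36 = -3.4014250 eV

Since -30.6128250 eV < -3.4014250 eV,
C⁵⁺ at n = 4 is more tightly bound (requires more energy to ionize).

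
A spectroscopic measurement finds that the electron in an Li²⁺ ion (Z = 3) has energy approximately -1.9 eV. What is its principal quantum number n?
n = 8

The exact energy levels follow E_n = -13.6057 Z² / n² eV with Z = 3.

The measured value (-1.9 eV) is reported to only 2 significant figures, so we must test candidate n values and see which one matches to that precision.

Candidate energies:
  n = 6:  E = -13.6057 × 3² / 6² = -3.40143 eV
  n = 7:  E = -13.6057 × 3² / 7² = -2.49901 eV
  n = 8:  E = -13.6057 × 3² / 8² = -1.91330 eV  ← matches
  n = 9:  E = -13.6057 × 3² / 9² = -1.51174 eV
  n = 10:  E = -13.6057 × 3² / 10² = -1.22451 eV

Checking against the measurement of -1.9 eV (2 sig figs), only n = 8 agrees:
E_8 = -1.91330 eV, which rounds to -1.9 eV ✓

Therefore n = 8.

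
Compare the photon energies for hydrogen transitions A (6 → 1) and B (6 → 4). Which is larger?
6 → 1

Calculate the energy for each transition:

Transition 6 → 1:
ΔE₁ = |E_1 - E_6| = |-13.6057/1² - (-13.6057/6²)|
ΔE₁ = |-13.6057000000 - (-0.3779361111)| = 13.2277639 eV

Transition 6 → 4:
ΔE₂ = |E_4 - E_6| = |-13.6057/4² - (-13.6057/6²)|
ΔE₂ = |-0.8503562500 - (-0.3779361111)| = 0.4724201 eV

Since 13.2277639 eV > 0.4724201 eV, the transition 6 → 1 emits the more energetic photon.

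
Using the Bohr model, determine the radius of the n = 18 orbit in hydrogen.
17.1453 nm (or 171.4533 Å)

The Bohr radius formula is:
r_n = n² a₀ / Z

where a₀ = 0.0529177 nm is the Bohr radius.

For H (Z = 1) at n = 18:
r_18 = 18² × 0.0529177 nm / 1
r_18 = 324 × 0.0529177 nm / 1
r_18 = 17.14533 nm / 1
r_18 = 17.1453 nm

The electron orbits at approximately 17.1453 nm from the nucleus.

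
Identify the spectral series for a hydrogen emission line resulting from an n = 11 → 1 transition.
Lyman series

The spectral series in hydrogen are named based on the final (lower) energy level:
- Lyman series: n_final = 1 (ultraviolet)
- Balmer series: n_final = 2 (visible/near-UV)
- Paschen series: n_final = 3 (infrared)
- Brackett series: n_final = 4 (infrared)
- Pfund series: n_final = 5 (far infrared)

Since this transition ends at n = 1, it belongs to the Lyman series.

For reference, this 11 → 1 line has photon energy
ΔE = 13.6057 eV × (1/1² - 1/11²) = 13.4932562 eV,
corresponding to wavelength λ = hc/ΔE = 1239.84 eV·nm / 13.4932562 eV = 91.88590 nm in the ultraviolet region.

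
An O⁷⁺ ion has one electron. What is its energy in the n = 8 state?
-13.605700 eV

For hydrogen-like ions, the energy levels scale with Z²:
E_n = -13.6057 Z² / n² eV

For O⁷⁺ (Z = 8) at n = 8:
E_8 = -13.6057 × 8² / 8²
E_8 = -13.6057 × 64 / 64
E_8 = -870.7648 / 64
E_8 = -13.605700 eV

The energy is 64 times more negative than hydrogen at the same n due to the stronger nuclear charge.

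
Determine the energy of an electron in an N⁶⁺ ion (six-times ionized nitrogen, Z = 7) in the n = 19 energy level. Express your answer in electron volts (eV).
-1.84676 eV

The energy levels of a hydrogen-like atom are given by:
E_n = -13.6057 Z² / n² eV  (with Z = 7 for N⁶⁺)

For n = 19:
E_19 = -13.6057 × 7² / 19²
E_19 = -13.6057 × 49 / 361
E_19 = -1.84676 eV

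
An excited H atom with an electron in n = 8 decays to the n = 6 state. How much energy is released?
0.165 eV

The energy levels are E_n = -13.6057 eV / n².

Energy at n = 8: E_8 = -13.6057 / 8² = -0.212589 eV
Energy at n = 6: E_6 = -13.6057 / 6² = -0.377936 eV

For emission (electron falling to lower state), the photon energy is:
E_photon = E_8 - E_6 = |-0.212589 - (-0.377936)|
E_photon = 0.165 eV

This energy is carried away by the emitted photon.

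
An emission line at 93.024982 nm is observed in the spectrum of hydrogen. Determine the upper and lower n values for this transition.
n = 7 → n = 1

First, find the photon energy from the wavelength (hc = 1239.84 eV·nm):
E = hc/λ = 1239.84 eV·nm / 93.024982 nm = 13.328033 eV

The energy levels of hydrogen satisfy E_n = -13.6057 / n² eV, so an emission n_i → n_f releases
ΔE = 13.6057 × (1/n_f² − 1/n_i²) eV.

Setting ΔE equal to the photon energy:
1/n_f² − 1/n_i² = 13.328033 / 13.6057 = 0.97959186

Since 1/n_i² must be positive, we need 1/n_f² > 0.97959186, i.e. n_f ≤ 1. For each allowed n_f, solve n_i = (1/n_f² − 0.97959186)^(−1/2) and check whether it is a whole number:
  n_f = 1: 1/n_i² = 1.00000000 − 0.97959186 = 0.02040814 → n_i = 7.000  → integer, n_i = 7 ✓

Only n_f = 1 gives an integer upper level, n_i = 7.

The transition is from n = 7 to n = 1 (emission).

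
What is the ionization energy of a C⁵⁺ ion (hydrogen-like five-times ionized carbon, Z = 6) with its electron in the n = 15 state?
2.18 eV

The ionization energy is the energy needed to remove the electron completely (n → ∞).

For a hydrogen-like ion with Z = 6, E_n = -13.6057 Z² / n² eV.

At n = 15: E_15 = -13.6057 × 6² / 15² = -2.17691 eV
At n = ∞: E_∞ = 0 eV

Ionization energy = E_∞ - E_15 = 0 - (-2.17691) = 2.17691 eV
Ionization energy ≈ 2.18 eV

This is also called the binding energy of the electron in state n = 15.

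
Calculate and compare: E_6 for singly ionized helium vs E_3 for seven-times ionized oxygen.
O⁷⁺ at n = 3 (E = -96.752 eV)

Using E_n = -13.6057 Z² / n² eV:

He⁺ (Z = 2) at n = 6:
E = -13.6057 × 2² / 6² = -13.6057 × 4 / 36 = -1.511744 eV

O⁷⁺ (Z = 8) at n = 3:
E = -13.6057 × 8² / 3² = -13.6057 × 64 / 9 = -96.751644 eV

Since -96.751644 eV < -1.511744 eV,
O⁷⁺ at n = 3 is more tightly bound (requires more energy to ionize).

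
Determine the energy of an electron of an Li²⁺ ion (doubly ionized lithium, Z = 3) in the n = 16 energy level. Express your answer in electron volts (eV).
-0.47833 eV

The energy levels of a hydrogen-like atom are given by:
E_n = -13.6057 Z² / n² eV  (with Z = 3 for Li²⁺)

For n = 16:
E_16 = -13.6057 × 3² / 16²
E_16 = -13.6057 × 9 / 256
E_16 = -0.47833 eV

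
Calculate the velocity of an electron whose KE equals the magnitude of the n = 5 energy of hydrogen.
4.375e+05 m/s (or 0.1459% of c)

The binding energy at n = 5 for hydrogen is:
E_5 = -13.6057/5² = -0.5442280 eV
|E_5| = 0.5442280 eV

Convert to Joules:
KE = 0.5442280 eV × (1.602177 × 10⁻¹⁹ J/eV) = 8.71950e-20 J

Using KE = ½mv²:
v = √(2·KE/m_e)
v = √(2 × 8.71950e-20 J / 9.10938 × 10⁻³¹ kg)
v = 4.375e+05 m/s

This is approximately 0.1459% the speed of light.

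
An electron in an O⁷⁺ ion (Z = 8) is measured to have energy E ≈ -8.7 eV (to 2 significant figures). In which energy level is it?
n = 10

The exact energy levels follow E_n = -13.6057 Z² / n² eV with Z = 8.

The measured value (-8.7 eV) is reported to only 2 significant figures, so we must test candidate n values and see which one matches to that precision.

Candidate energies:
  n = 8:  E = -13.6057 × 8² / 8² = -13.60570 eV
  n = 9:  E = -13.6057 × 8² / 9² = -10.75018 eV
  n = 10:  E = -13.6057 × 8² / 10² = -8.70765 eV  ← matches
  n = 11:  E = -13.6057 × 8² / 11² = -7.19640 eV
  n = 12:  E = -13.6057 × 8² / 12² = -6.04698 eV

Checking against the measurement of -8.7 eV (2 sig figs), only n = 10 agrees:
E_10 = -8.70765 eV, which rounds to -8.7 eV ✓

Therefore n = 10.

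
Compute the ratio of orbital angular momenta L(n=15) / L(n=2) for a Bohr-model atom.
7.500

In the Bohr model, L_n = nℏ, so the ratio is purely the ratio of quantum numbers:

L_15/L_2 = 15ℏ / 2ℏ = 15/2 = 7.500

The angular momentum scales linearly with n.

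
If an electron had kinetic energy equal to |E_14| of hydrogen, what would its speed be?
1.56264e+05 m/s (or 0.0521% of c)

The binding energy at n = 14 for hydrogen is:
E_14 = -13.6057/14² = -0.0694168367 eV
|E_14| = 0.0694168367 eV

Convert to Joules:
KE = 0.0694168367 eV × (1.602177 × 10⁻¹⁹ J/eV) = 1.1121806e-20 J

Using KE = ½mv²:
v = √(2·KE/m_e)
v = √(2 × 1.1121806e-20 J / 9.10938 × 10⁻³¹ kg)
v = 1.56264e+05 m/s

This is approximately 0.0521% the speed of light.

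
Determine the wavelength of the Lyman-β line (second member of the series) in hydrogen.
102.51733 nm

The lines of a series are numbered from the longest wavelength (smallest ΔE) outward; the second line is the transition from n = n_f + 2 to n_f.
The Lyman series has all transitions ending at n_f = 1.

For H, the second line (β-line) is the jump from n = 3 to n = 1:
E_3 = -13.6057 / 3² = -1.51174444 eV
E_1 = -13.6057 / 1² = -13.60570000 eV
ΔE = E_3 - E_1 = 12.09395556 eV

λ = hc/E = 1239.84 eV·nm / 12.09395556 eV
λ = 102.51733 nm

This is the β-line of the Lyman series in H.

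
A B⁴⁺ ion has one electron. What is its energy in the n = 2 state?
-85.04 eV

For hydrogen-like ions, the energy levels scale with Z²:
E_n = -13.6057 Z² / n² eV

For B⁴⁺ (Z = 5) at n = 2:
E_2 = -13.6057 × 5² / 2²
E_2 = -13.6057 × 25 / 4
E_2 = -340.1425 / 4
E_2 = -85.04 eV

The energy is 25 times more negative than hydrogen at the same n due to the stronger nuclear charge.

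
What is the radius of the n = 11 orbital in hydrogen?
6.4030 nm (or 64.0304 Å)

The Bohr radius formula is:
r_n = n² a₀ / Z

where a₀ = 0.0529177 nm is the Bohr radius.

For H (Z = 1) at n = 11:
r_11 = 11² × 0.0529177 nm / 1
r_11 = 121 × 0.0529177 nm / 1
r_11 = 6.40304 nm / 1
r_11 = 6.4030 nm

The electron orbits at approximately 6.4030 nm from the nucleus.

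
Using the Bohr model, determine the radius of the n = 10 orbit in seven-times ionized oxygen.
0.66147 nm (or 6.61472 Å)

The Bohr radius formula is:
r_n = n² a₀ / Z

where a₀ = 0.05291772 nm is the Bohr radius.

For O⁷⁺ (Z = 8) at n = 10:
r_10 = 10² × 0.05291772 nm / 8
r_10 = 100 × 0.05291772 nm / 8
r_10 = 5.291772 nm / 8
r_10 = 0.66147 nm

The electron orbits at approximately 0.66147 nm from the nucleus.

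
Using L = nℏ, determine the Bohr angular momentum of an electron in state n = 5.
5.27286e-34 J·s (or 5ℏ)

In the Bohr model, angular momentum is quantized:
L = nℏ

where ℏ = h/(2π) = 1.0545718e-34 J·s

For n = 5:
L = 5 × 1.0545718e-34 J·s
L = 5.27286e-34 J·s

This can also be written as L = 5ℏ.
The angular momentum is an integer multiple of the reduced Planck constant.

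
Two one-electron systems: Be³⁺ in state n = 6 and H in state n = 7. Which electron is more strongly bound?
Be³⁺ at n = 6 (E = -6.047 eV)

Using E_n = -13.6057 Z² / n² eV:

Be³⁺ (Z = 4) at n = 6:
E = -13.6057 × 4² / 6² = -13.6057 × 16 / 36 = -6.046978 eV

H (Z = 1) at n = 7:
E = -13.6057 × 1² / 7² = -13.6057 × 1 / 49 = -0.277667 eV

Since -6.046978 eV < -0.277667 eV,
Be³⁺ at n = 6 is more tightly bound (requires more energy to ionize).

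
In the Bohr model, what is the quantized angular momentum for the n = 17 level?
1.7928e-33 J·s (or 17ℏ)

In the Bohr model, angular momentum is quantized:
L = nℏ

where ℏ = h/(2π) = 1.054572e-34 J·s

For n = 17:
L = 17 × 1.054572e-34 J·s
L = 1.7928e-33 J·s

This can also be written as L = 17ℏ.
The angular momentum is an integer multiple of the reduced Planck constant.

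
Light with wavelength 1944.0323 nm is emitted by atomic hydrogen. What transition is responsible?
n = 8 → n = 4

First, find the photon energy from the wavelength (hc = 1239.84 eV·nm):
E = hc/λ = 1239.84 eV·nm / 1944.0323 nm = 0.63776718 eV

The energy levels of hydrogen satisfy E_n = -13.6057 / n² eV, so an emission n_i → n_f releases
ΔE = 13.6057 × (1/n_f² − 1/n_i²) eV.

Setting ΔE equal to the photon energy:
1/n_f² − 1/n_i² = 0.63776718 / 13.6057 = 0.046874999

Since 1/n_i² must be positive, we need 1/n_f² > 0.046874999, i.e. n_f ≤ 4. For each allowed n_f, solve n_i = (1/n_f² − 0.046874999)^(−1/2) and check whether it is a whole number:
  n_f = 1: 1/n_i² = 1.000000000 − 0.046874999 = 0.953125001 → n_i = 1.024  (not an integer) ✗
  n_f = 2: 1/n_i² = 0.250000000 − 0.046874999 = 0.203125001 → n_i = 2.219  (not an integer) ✗
  n_f = 3: 1/n_i² = 0.111111111 − 0.046874999 = 0.064236112 → n_i = 3.946  (not an integer) ✗
  n_f = 4: 1/n_i² = 0.062500000 − 0.046874999 = 0.015625001 → n_i = 8.000  → integer, n_i = 8 ✓

Only n_f = 4 gives an integer upper level, n_i = 8.

The transition is from n = 8 to n = 4 (emission).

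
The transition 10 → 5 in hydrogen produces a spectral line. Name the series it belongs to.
Pfund series

The spectral series in hydrogen are named based on the final (lower) energy level:
- Lyman series: n_final = 1 (ultraviolet)
- Balmer series: n_final = 2 (visible/near-UV)
- Paschen series: n_final = 3 (infrared)
- Brackett series: n_final = 4 (infrared)
- Pfund series: n_final = 5 (far infrared)

Since this transition ends at n = 5, it belongs to the Pfund series.

For reference, this 10 → 5 line has photon energy
ΔE = 13.6057 eV × (1/5² - 1/10²) = 0.4081710000 eV,
corresponding to wavelength λ = hc/ΔE = 1239.84 eV·nm / 0.4081710000 eV = 3037.5504 nm in the far infrared region.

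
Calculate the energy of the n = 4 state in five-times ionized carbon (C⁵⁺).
-30.6128 eV

For hydrogen-like ions, the energy levels scale with Z²:
E_n = -13.6057 Z² / n² eV

For C⁵⁺ (Z = 6) at n = 4:
E_4 = -13.6057 × 6² / 4²
E_4 = -13.6057 × 36 / 16
E_4 = -489.8052 / 16
E_4 = -30.6128 eV

The energy is 36 times more negative than hydrogen at the same n due to the stronger nuclear charge.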